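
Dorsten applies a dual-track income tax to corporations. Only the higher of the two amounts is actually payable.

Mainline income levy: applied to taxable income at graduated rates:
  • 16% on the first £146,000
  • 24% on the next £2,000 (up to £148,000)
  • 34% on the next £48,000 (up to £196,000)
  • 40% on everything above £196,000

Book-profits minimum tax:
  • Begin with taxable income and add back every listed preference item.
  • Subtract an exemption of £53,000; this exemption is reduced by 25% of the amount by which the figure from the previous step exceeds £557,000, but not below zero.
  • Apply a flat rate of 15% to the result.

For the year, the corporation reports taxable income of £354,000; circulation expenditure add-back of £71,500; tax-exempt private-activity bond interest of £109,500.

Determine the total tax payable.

£103,360

Book-profits minimum tax:
  Adjusted income: £354,000 + £71,500 + £109,500 = £535,000
  Exemption: £535,000 ≤ £557,000, so full £53,000 applies
  Base: £535,000 − £53,000 = £482,000
  £482,000 × 15% = £72,300

Mainline income levy:
  £146,000 × 16% = £23,360
  £2,000 × 24% = £480
  £48,000 × 34% = £16,320
  £158,000 × 40% = £63,200
  → £103,360

£103,360 > £72,300, so the mainline income levy governs.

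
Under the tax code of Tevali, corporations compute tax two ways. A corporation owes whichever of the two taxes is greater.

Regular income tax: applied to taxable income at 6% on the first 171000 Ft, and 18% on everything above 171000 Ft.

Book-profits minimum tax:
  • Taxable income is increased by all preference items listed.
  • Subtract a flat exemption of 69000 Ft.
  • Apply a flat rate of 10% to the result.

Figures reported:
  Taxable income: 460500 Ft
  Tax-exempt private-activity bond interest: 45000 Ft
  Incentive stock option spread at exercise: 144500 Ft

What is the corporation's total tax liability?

62370 Ft

Regular income tax:
  171000 Ft × 6% = 10260 Ft
  289500 Ft × 18% = 52110 Ft
  → 62370 Ft

Book-profits minimum tax:
  Adjusted income: 460500 Ft + 45000 Ft + 144500 Ft = 650000 Ft
  Less exemption 69000 Ft → base 581000 Ft
  581000 Ft × 10% = 58100 Ft

62370 Ft > 58100 Ft, so the regular income tax governs.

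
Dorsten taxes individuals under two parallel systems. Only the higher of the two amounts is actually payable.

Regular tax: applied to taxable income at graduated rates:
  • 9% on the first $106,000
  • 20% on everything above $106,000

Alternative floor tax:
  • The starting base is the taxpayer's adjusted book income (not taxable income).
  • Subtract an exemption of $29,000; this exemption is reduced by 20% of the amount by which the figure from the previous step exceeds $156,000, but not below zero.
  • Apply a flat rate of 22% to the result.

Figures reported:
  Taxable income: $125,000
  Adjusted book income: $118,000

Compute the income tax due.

$19,580

Regular tax:
  $106,000 × 9% = $9,540
  $19,000 × 20% = $3,800
  → $13,340

Alternative floor tax:
  Base (adjusted book income): $118,000
  Exemption: $118,000 ≤ $156,000, so full $29,000 applies
  Base: $118,000 − $29,000 = $89,000
  $89,000 × 22% = $19,580

$19,580 > $13,340, so the alternative floor tax is the binding amount.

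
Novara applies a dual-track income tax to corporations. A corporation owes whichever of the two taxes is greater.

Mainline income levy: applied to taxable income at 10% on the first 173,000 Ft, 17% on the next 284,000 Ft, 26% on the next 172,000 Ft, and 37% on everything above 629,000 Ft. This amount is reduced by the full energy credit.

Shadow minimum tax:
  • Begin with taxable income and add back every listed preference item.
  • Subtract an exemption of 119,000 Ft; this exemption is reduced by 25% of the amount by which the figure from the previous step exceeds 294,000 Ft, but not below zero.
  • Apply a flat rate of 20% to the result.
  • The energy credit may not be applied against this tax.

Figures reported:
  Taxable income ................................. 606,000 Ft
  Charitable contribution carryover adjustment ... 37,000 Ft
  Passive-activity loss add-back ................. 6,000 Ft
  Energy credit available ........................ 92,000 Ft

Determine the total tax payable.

123,750 Ft

Mainline income levy:
  173,000 Ft × 10% = 17,300 Ft
  284,000 Ft × 17% = 48,280 Ft
  149,000 Ft × 26% = 38,740 Ft
  → 104,320 Ft
  Less energy credit 92,000 Ft → 12,320 Ft

Shadow minimum tax:
  Adjusted income: 606,000 Ft + 37,000 Ft + 6,000 Ft = 649,000 Ft
  Exemption: 119,000 Ft − 25% × (649,000 Ft − 294,000 Ft) = 119,000 Ft − 88,750 Ft = 30,250 Ft
  Base: 649,000 Ft − 30,250 Ft = 618,750 Ft
  618,750 Ft × 20% = 123,750 Ft

123,750 Ft > 12,320 Ft, so the shadow minimum tax is the binding amount.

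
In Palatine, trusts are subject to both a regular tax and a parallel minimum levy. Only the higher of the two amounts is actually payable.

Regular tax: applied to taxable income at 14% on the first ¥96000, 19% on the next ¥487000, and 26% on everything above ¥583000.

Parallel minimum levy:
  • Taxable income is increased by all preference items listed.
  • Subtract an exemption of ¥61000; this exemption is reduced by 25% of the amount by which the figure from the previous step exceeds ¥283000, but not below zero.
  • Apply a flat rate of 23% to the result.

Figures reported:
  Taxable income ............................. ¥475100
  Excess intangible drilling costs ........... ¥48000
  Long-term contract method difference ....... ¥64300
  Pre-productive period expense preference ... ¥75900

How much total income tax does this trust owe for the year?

Parallel minimum levy:
  Adjusted income: ¥475100 + ¥48000 + ¥64300 + ¥75900 = ¥663300
  Exemption: 25% × (¥663300 − ¥283000) = ¥95075 ≥ ¥61000, so the exemption is fully phased out
  Base: ¥663300 − ¥0 = ¥663300
  ¥663300 × 23% = ¥152559

Regular tax:
  ¥96000 × 14% = ¥13440
  ¥379100 × 19% = ¥72029
  → ¥85469

¥152559 > ¥85469, so the parallel minimum levy is the binding amount.

¥152559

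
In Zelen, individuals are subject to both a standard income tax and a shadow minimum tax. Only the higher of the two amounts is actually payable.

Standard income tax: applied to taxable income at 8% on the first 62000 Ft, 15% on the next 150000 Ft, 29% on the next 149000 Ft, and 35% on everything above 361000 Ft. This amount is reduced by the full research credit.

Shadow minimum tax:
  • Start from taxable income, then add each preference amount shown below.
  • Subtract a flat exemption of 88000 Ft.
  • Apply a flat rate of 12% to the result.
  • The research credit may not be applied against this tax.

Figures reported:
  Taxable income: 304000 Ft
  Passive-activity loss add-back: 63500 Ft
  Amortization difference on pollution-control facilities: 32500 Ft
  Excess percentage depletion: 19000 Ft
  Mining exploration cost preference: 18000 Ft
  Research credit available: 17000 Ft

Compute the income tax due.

Standard income tax:
  62000 Ft × 8% = 4960 Ft
  150000 Ft × 15% = 22500 Ft
  92000 Ft × 29% = 26680 Ft
  → 54140 Ft
  Less research credit 17000 Ft → 37140 Ft

Shadow minimum tax:
  Adjusted income: 304000 Ft + 63500 Ft + 32500 Ft + 19000 Ft + 18000 Ft = 437000 Ft
  Less exemption 88000 Ft → base 349000 Ft
  349000 Ft × 12% = 41880 Ft

41880 Ft > 37140 Ft, so the shadow minimum tax is the binding amount.

41880 Ft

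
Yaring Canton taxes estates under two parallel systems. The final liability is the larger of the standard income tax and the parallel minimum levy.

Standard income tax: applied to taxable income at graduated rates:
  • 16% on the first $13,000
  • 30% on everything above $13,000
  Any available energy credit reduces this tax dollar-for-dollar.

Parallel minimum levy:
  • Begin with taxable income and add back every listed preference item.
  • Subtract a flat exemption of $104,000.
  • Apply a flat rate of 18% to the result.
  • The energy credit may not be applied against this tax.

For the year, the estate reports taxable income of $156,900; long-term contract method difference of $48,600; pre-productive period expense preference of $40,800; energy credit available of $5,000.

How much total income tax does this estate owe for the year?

$40,250

Standard income tax:
  $13,000 × 16% = $2,080
  $143,900 × 30% = $43,170
  → $45,250
  Less energy credit $5,000 → $40,250

Parallel minimum levy:
  Adjusted income: $156,900 + $48,600 + $40,800 = $246,300
  Less exemption $104,000 → base $142,300
  $142,300 × 18% = $25,614

$40,250 > $25,614, so the standard income tax governs.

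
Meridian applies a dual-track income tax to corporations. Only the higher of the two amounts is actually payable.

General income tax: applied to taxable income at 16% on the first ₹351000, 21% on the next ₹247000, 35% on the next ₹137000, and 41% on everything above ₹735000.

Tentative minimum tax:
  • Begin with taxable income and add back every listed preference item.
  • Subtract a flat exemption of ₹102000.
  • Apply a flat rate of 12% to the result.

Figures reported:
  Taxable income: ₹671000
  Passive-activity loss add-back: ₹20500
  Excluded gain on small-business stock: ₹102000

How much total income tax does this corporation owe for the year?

Tentative minimum tax:
  Adjusted income: ₹671000 + ₹20500 + ₹102000 = ₹793500
  Less exemption ₹102000 → base ₹691500
  ₹691500 × 12% = ₹82980

General income tax:
  ₹351000 × 16% = ₹56160
  ₹247000 × 21% = ₹51870
  ₹73000 × 35% = ₹25550
  → ₹133580

₹133580 > ₹82980, so the general income tax governs.

₹133580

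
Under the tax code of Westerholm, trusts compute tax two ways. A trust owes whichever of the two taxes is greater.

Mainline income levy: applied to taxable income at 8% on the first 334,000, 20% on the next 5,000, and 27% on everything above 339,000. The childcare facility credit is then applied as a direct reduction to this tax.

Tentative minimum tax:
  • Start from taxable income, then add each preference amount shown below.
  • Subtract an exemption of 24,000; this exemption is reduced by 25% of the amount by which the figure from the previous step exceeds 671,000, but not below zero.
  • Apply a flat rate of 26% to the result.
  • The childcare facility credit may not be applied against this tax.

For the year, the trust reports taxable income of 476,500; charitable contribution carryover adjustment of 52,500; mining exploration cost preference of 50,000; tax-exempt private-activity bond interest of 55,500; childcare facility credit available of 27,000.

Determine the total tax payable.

158,730

Mainline income levy:
  334,000 × 8% = 26,720
  5,000 × 20% = 1,000
  137,500 × 27% = 37,125
  → 64,845
  Less childcare facility credit 27,000 → 37,845

Tentative minimum tax:
  Adjusted income: 476,500 + 52,500 + 50,000 + 55,500 = 634,500
  Exemption: 634,500 ≤ 671,000, so full 24,000 applies
  Base: 634,500 − 24,000 = 610,500
  610,500 × 26% = 158,730

158,730 > 37,845, so the tentative minimum tax is the binding amount.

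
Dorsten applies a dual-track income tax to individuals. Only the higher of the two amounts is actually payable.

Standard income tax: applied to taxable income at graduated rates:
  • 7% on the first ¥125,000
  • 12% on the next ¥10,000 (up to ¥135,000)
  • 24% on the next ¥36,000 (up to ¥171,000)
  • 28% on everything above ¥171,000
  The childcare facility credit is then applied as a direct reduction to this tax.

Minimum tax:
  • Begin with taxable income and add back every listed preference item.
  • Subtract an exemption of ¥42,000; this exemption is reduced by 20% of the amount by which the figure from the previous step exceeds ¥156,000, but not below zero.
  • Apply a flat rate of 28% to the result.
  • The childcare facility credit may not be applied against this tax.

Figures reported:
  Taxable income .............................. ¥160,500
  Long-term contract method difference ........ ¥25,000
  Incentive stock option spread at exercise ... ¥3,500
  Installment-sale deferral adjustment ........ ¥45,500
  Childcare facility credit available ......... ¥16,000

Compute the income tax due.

Minimum tax:
  Adjusted income: ¥160,500 + ¥25,000 + ¥3,500 + ¥45,500 = ¥234,500
  Exemption: ¥42,000 − 20% × (¥234,500 − ¥156,000) = ¥42,000 − ¥15,700 = ¥26,300
  Base: ¥234,500 − ¥26,300 = ¥208,200
  ¥208,200 × 28% = ¥58,296

Standard income tax:
  ¥125,000 × 7% = ¥8,750
  ¥10,000 × 12% = ¥1,200
  ¥25,500 × 24% = ¥6,120
  → ¥16,070
  Less childcare facility credit ¥16,000 → ¥70

¥58,296 > ¥70, so the minimum tax is the binding amount.

¥58,296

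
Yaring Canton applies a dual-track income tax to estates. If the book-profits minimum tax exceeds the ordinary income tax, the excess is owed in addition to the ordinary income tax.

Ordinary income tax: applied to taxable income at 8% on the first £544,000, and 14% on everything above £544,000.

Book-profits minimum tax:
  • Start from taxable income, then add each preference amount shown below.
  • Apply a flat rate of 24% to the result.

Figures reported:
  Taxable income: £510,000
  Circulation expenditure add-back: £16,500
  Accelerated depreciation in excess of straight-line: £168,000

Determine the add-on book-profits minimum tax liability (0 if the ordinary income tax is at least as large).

£125,880

Ordinary income tax:
  £510,000 × 8% = £40,800

Book-profits minimum tax:
  Adjusted income: £510,000 + £16,500 + £168,000 = £694,500
  £694,500 × 24% = £166,680

Excess of book-profits minimum tax over ordinary income tax: £166,680 − £40,800 = £125,880.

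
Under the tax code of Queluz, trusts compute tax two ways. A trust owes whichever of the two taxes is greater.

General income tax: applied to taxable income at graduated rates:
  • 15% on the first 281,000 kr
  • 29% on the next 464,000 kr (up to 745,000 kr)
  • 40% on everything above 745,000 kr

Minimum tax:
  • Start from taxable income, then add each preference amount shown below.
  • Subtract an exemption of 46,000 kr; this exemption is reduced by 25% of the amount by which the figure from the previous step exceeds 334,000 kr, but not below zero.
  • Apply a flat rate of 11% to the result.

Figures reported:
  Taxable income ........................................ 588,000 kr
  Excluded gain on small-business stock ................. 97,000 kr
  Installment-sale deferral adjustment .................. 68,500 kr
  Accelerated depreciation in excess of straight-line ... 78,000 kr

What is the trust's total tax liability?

General income tax:
  281,000 kr × 15% = 42,150 kr
  307,000 kr × 29% = 89,030 kr
  → 131,180 kr

Minimum tax:
  Adjusted income: 588,000 kr + 97,000 kr + 68,500 kr + 78,000 kr = 831,500 kr
  Exemption: 25% × (831,500 kr − 334,000 kr) = 124,375 kr ≥ 46,000 kr, so the exemption is fully phased out
  Base: 831,500 kr − 0 kr = 831,500 kr
  831,500 kr × 11% = 91,465 kr

131,180 kr > 91,465 kr, so the general income tax governs.

131,180 kr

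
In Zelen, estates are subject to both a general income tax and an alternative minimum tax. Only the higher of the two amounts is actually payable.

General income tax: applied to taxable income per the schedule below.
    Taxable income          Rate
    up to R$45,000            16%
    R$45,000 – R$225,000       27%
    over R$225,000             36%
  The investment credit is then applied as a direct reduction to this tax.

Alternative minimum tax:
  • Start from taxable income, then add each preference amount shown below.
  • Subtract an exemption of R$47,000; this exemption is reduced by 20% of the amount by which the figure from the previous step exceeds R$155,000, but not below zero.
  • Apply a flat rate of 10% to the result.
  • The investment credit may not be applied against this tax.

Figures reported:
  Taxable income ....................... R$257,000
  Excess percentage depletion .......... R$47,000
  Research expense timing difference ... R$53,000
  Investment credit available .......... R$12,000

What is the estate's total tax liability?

R$55,320

Alternative minimum tax:
  Adjusted income: R$257,000 + R$47,000 + R$53,000 = R$357,000
  Exemption: R$47,000 − 20% × (R$357,000 − R$155,000) = R$47,000 − R$40,400 = R$6,600
  Base: R$357,000 − R$6,600 = R$350,400
  R$350,400 × 10% = R$35,040

General income tax:
  R$45,000 × 16% = R$7,200
  R$180,000 × 27% = R$48,600
  R$32,000 × 36% = R$11,520
  → R$67,320
  Less investment credit R$12,000 → R$55,320

R$55,320 > R$35,040, so the general income tax governs.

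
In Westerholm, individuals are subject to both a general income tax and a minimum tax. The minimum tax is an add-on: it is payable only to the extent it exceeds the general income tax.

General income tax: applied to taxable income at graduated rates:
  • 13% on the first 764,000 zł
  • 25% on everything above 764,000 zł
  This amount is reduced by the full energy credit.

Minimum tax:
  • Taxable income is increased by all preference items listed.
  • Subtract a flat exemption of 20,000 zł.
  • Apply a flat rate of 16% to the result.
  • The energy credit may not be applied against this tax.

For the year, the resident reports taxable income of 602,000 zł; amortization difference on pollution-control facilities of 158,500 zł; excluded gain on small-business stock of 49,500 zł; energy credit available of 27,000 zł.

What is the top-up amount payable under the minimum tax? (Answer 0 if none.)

75,140 zł

General income tax:
  602,000 zł × 13% = 78,260 zł
  Less energy credit 27,000 zł → 51,260 zł

Minimum tax:
  Adjusted income: 602,000 zł + 158,500 zł + 49,500 zł = 810,000 zł
  Less exemption 20,000 zł → base 790,000 zł
  790,000 zł × 16% = 126,400 zł

Excess of minimum tax over general income tax: 126,400 zł − 51,260 zł = 75,140 zł.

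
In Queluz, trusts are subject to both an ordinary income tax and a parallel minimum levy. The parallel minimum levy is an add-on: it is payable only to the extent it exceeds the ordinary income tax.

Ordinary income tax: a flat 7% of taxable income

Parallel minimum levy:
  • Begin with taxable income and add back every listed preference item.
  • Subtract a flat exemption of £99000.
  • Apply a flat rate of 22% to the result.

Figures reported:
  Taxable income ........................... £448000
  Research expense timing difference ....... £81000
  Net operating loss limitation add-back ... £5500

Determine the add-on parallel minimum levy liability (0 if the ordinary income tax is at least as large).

£64450

Ordinary income tax:
  £448000 × 7% = £31360

Parallel minimum levy:
  Adjusted income: £448000 + £81000 + £5500 = £534500
  Less exemption £99000 → base £435500
  £435500 × 22% = £95810

Excess of parallel minimum levy over ordinary income tax: £95810 − £31360 = £64450.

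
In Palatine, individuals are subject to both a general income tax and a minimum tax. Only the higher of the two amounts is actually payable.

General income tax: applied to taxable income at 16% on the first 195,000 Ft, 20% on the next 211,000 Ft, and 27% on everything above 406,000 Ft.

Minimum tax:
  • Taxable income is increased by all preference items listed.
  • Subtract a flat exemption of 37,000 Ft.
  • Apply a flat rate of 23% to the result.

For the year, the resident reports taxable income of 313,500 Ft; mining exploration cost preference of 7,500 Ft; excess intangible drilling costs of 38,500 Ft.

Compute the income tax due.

General income tax:
  195,000 Ft × 16% = 31,200 Ft
  118,500 Ft × 20% = 23,700 Ft
  → 54,900 Ft

Minimum tax:
  Adjusted income: 313,500 Ft + 7,500 Ft + 38,500 Ft = 359,500 Ft
  Less exemption 37,000 Ft → base 322,500 Ft
  322,500 Ft × 23% = 74,175 Ft

74,175 Ft > 54,900 Ft, so the minimum tax is the binding amount.

74,175 Ft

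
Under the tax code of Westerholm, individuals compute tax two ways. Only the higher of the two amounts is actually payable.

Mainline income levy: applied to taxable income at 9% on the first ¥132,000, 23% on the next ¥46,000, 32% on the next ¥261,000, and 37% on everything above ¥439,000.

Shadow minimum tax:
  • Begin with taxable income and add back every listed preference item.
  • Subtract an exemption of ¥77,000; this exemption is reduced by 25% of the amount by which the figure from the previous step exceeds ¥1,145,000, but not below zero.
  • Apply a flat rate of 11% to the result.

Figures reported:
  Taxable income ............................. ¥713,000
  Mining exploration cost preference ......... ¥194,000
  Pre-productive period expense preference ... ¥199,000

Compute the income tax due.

Mainline income levy:
  ¥132,000 × 9% = ¥11,880
  ¥46,000 × 23% = ¥10,580
  ¥261,000 × 32% = ¥83,520
  ¥274,000 × 37% = ¥101,380
  → ¥207,360

Shadow minimum tax:
  Adjusted income: ¥713,000 + ¥194,000 + ¥199,000 = ¥1,106,000
  Exemption: ¥1,106,000 ≤ ¥1,145,000, so full ¥77,000 applies
  Base: ¥1,106,000 − ¥77,000 = ¥1,029,000
  ¥1,029,000 × 11% = ¥113,190

¥207,360 > ¥113,190, so the mainline income levy governs.

¥207,360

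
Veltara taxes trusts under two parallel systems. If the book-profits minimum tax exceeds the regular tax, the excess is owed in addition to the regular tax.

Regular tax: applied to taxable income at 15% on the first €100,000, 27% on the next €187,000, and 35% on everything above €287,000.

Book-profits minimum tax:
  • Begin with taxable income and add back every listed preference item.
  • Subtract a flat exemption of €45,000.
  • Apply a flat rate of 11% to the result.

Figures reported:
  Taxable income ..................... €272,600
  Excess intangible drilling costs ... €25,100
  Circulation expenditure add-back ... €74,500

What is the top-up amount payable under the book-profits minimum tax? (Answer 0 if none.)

€0

Regular tax:
  €100,000 × 15% = €15,000
  €172,600 × 27% = €46,602
  → €61,602

Book-profits minimum tax:
  Adjusted income: €272,600 + €25,100 + €74,500 = €372,200
  Less exemption €45,000 → base €327,200
  €327,200 × 11% = €35,992

€35,992 ≤ €61,602, so no add-on is due.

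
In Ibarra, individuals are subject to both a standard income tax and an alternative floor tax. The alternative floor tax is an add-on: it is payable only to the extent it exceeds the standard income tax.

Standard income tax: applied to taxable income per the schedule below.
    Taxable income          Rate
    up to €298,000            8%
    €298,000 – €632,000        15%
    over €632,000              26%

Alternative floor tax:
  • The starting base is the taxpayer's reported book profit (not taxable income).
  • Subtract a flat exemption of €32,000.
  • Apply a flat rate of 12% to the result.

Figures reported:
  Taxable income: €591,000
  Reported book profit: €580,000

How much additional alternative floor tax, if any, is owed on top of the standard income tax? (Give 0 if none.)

Alternative floor tax:
  Base (reported book profit): €580,000
  Less exemption €32,000 → base €548,000
  €548,000 × 12% = €65,760

Standard income tax:
  €298,000 × 8% = €23,840
  €293,000 × 15% = €43,950
  → €67,790

€65,760 ≤ €67,790, so no add-on is due.

€0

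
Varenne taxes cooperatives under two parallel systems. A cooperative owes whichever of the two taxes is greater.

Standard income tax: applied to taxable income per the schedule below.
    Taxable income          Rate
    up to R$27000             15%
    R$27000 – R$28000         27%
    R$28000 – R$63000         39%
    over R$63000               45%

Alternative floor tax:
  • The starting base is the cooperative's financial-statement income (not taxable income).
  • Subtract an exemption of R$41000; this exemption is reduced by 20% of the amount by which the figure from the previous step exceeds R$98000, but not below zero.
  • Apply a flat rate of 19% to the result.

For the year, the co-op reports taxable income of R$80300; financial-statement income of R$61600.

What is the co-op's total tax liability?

R$25755

Alternative floor tax:
  Base (financial-statement income): R$61600
  Exemption: R$61600 ≤ R$98000, so full R$41000 applies
  Base: R$61600 − R$41000 = R$20600
  R$20600 × 19% = R$3914

Standard income tax:
  R$27000 × 15% = R$4050
  R$1000 × 27% = R$270
  R$35000 × 39% = R$13650
  R$17300 × 45% = R$7785
  → R$25755

R$25755 > R$3914, so the standard income tax governs.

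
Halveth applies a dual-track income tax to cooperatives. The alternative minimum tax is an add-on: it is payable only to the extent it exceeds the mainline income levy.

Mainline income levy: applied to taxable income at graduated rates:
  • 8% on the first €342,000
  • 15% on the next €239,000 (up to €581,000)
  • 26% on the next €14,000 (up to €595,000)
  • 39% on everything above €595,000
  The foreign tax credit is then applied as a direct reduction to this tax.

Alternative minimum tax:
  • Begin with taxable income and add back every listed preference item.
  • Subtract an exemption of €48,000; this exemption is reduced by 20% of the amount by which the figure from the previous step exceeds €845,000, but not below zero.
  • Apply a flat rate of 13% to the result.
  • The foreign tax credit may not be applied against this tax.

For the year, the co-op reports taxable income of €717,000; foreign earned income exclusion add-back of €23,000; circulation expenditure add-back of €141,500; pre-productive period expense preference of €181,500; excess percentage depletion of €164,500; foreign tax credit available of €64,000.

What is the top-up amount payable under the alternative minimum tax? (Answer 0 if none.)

Mainline income levy:
  €342,000 × 8% = €27,360
  €239,000 × 15% = €35,850
  €14,000 × 26% = €3,640
  €122,000 × 39% = €47,580
  → €114,430
  Less foreign tax credit €64,000 → €50,430

Alternative minimum tax:
  Adjusted income: €717,000 + €23,000 + €141,500 + €181,500 + €164,500 = €1,227,500
  Exemption: 20% × (€1,227,500 − €845,000) = €76,500 ≥ €48,000, so the exemption is fully phased out
  Base: €1,227,500 − €0 = €1,227,500
  €1,227,500 × 13% = €159,575

Excess of alternative minimum tax over mainline income levy: €159,575 − €50,430 = €109,145.

€109,145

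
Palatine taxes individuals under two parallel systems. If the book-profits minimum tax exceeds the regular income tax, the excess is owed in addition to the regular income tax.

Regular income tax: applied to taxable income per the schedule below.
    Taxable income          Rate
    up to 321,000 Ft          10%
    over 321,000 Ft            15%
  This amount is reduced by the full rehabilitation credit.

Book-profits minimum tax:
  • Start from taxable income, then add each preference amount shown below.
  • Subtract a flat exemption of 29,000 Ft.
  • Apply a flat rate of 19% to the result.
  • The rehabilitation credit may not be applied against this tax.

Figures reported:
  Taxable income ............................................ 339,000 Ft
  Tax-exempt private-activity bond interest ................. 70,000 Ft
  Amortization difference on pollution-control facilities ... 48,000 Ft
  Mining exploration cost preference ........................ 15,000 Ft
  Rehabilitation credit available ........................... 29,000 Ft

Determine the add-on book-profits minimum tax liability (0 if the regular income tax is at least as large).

78,370 Ft

Book-profits minimum tax:
  Adjusted income: 339,000 Ft + 70,000 Ft + 48,000 Ft + 15,000 Ft = 472,000 Ft
  Less exemption 29,000 Ft → base 443,000 Ft
  443,000 Ft × 19% = 84,170 Ft

Regular income tax:
  321,000 Ft × 10% = 32,100 Ft
  18,000 Ft × 15% = 2,700 Ft
  → 34,800 Ft
  Less rehabilitation credit 29,000 Ft → 5,800 Ft

Excess of book-profits minimum tax over regular income tax: 84,170 Ft − 5,800 Ft = 78,370 Ft.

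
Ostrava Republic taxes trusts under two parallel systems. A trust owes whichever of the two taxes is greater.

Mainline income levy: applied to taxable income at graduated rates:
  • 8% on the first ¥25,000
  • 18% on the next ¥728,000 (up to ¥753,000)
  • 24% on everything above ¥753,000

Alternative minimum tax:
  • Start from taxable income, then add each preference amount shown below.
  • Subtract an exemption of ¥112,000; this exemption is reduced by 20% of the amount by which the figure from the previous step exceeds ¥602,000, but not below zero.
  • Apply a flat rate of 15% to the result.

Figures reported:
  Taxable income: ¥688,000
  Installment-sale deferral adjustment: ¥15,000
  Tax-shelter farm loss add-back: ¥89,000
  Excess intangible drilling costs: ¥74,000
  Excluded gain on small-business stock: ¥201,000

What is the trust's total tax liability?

Mainline income levy:
  ¥25,000 × 8% = ¥2,000
  ¥663,000 × 18% = ¥119,340
  → ¥121,340

Alternative minimum tax:
  Adjusted income: ¥688,000 + ¥15,000 + ¥89,000 + ¥74,000 + ¥201,000 = ¥1,067,000
  Exemption: ¥112,000 − 20% × (¥1,067,000 − ¥602,000) = ¥112,000 − ¥93,000 = ¥19,000
  Base: ¥1,067,000 − ¥19,000 = ¥1,048,000
  ¥1,048,000 × 15% = ¥157,200

¥157,200 > ¥121,340, so the alternative minimum tax is the binding amount.

¥157,200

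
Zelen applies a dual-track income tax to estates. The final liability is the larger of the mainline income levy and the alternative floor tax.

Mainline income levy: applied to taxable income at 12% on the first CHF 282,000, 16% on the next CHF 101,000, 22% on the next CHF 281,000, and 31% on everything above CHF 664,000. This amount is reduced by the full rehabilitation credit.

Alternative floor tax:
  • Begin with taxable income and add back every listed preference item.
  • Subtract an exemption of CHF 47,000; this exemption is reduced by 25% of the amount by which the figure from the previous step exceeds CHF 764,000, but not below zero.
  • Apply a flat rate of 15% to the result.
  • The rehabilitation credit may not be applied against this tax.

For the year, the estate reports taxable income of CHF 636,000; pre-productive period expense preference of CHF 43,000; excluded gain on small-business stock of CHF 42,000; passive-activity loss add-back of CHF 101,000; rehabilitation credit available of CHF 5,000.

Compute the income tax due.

CHF 118,425

Mainline income levy:
  CHF 282,000 × 12% = CHF 33,840
  CHF 101,000 × 16% = CHF 16,160
  CHF 253,000 × 22% = CHF 55,660
  → CHF 105,660
  Less rehabilitation credit CHF 5,000 → CHF 100,660

Alternative floor tax:
  Adjusted income: CHF 636,000 + CHF 43,000 + CHF 42,000 + CHF 101,000 = CHF 822,000
  Exemption: CHF 47,000 − 25% × (CHF 822,000 − CHF 764,000) = CHF 47,000 − CHF 14,500 = CHF 32,500
  Base: CHF 822,000 − CHF 32,500 = CHF 789,500
  CHF 789,500 × 15% = CHF 118,425

CHF 118,425 > CHF 100,660, so the alternative floor tax is the binding amount.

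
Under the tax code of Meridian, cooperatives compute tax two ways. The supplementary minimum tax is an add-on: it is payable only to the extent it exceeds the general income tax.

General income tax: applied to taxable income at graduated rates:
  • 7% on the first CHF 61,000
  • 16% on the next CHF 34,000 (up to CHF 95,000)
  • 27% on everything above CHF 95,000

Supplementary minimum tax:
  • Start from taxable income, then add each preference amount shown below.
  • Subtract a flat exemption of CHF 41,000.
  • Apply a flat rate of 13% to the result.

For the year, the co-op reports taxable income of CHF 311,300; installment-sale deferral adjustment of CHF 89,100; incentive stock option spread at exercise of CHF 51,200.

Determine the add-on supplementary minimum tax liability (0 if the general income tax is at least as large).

CHF 0

Supplementary minimum tax:
  Adjusted income: CHF 311,300 + CHF 89,100 + CHF 51,200 = CHF 451,600
  Less exemption CHF 41,000 → base CHF 410,600
  CHF 410,600 × 13% = CHF 53,378

General income tax:
  CHF 61,000 × 7% = CHF 4,270
  CHF 34,000 × 16% = CHF 5,440
  CHF 216,300 × 27% = CHF 58,401
  → CHF 68,111

CHF 53,378 ≤ CHF 68,111, so no add-on is due.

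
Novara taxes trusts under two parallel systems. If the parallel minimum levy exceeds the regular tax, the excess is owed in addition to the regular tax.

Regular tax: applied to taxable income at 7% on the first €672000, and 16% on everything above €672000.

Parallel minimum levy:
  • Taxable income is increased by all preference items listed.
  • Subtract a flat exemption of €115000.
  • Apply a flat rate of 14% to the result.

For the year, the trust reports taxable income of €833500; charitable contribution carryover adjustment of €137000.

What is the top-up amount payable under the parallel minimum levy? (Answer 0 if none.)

Regular tax:
  €672000 × 7% = €47040
  €161500 × 16% = €25840
  → €72880

Parallel minimum levy:
  Adjusted income: €833500 + €137000 = €970500
  Less exemption €115000 → base €855500
  €855500 × 14% = €119770

Excess of parallel minimum levy over regular tax: €119770 − €72880 = €46890.

€46890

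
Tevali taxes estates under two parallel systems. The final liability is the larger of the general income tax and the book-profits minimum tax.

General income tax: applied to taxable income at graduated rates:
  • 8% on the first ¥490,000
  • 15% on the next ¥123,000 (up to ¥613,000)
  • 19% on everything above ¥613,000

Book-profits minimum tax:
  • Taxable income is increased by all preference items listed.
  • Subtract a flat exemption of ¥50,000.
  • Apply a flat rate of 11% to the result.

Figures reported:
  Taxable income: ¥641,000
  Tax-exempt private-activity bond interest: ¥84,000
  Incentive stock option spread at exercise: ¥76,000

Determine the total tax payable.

¥82,610

Book-profits minimum tax:
  Adjusted income: ¥641,000 + ¥84,000 + ¥76,000 = ¥801,000
  Less exemption ¥50,000 → base ¥751,000
  ¥751,000 × 11% = ¥82,610

General income tax:
  ¥490,000 × 8% = ¥39,200
  ¥123,000 × 15% = ¥18,450
  ¥28,000 × 19% = ¥5,320
  → ¥62,970

¥82,610 > ¥62,970, so the book-profits minimum tax is the binding amount.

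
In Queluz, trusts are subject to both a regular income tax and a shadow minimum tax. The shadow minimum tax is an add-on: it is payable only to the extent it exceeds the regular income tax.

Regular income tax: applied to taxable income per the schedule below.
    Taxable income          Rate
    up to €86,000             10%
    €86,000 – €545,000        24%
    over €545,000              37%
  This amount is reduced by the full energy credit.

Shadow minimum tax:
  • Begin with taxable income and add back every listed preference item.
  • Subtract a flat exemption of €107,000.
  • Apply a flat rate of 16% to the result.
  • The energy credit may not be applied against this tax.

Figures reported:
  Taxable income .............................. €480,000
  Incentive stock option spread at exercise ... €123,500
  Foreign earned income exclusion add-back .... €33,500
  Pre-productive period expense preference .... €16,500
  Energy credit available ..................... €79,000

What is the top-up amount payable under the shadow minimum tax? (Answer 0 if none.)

€63,280

Shadow minimum tax:
  Adjusted income: €480,000 + €123,500 + €33,500 + €16,500 = €653,500
  Less exemption €107,000 → base €546,500
  €546,500 × 16% = €87,440

Regular income tax:
  €86,000 × 10% = €8,600
  €394,000 × 24% = €94,560
  → €103,160
  Less energy credit €79,000 → €24,160

Excess of shadow minimum tax over regular income tax: €87,440 − €24,160 = €63,280.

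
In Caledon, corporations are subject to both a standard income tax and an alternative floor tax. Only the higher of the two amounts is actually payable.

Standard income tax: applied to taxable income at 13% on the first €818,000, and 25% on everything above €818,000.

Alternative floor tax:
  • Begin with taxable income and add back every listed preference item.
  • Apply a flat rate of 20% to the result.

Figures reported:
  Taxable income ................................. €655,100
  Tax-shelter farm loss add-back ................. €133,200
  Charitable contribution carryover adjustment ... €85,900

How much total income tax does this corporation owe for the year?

€174,840

Standard income tax:
  €655,100 × 13% = €85,163

Alternative floor tax:
  Adjusted income: €655,100 + €133,200 + €85,900 = €874,200
  €874,200 × 20% = €174,840

€174,840 > €85,163, so the alternative floor tax is the binding amount.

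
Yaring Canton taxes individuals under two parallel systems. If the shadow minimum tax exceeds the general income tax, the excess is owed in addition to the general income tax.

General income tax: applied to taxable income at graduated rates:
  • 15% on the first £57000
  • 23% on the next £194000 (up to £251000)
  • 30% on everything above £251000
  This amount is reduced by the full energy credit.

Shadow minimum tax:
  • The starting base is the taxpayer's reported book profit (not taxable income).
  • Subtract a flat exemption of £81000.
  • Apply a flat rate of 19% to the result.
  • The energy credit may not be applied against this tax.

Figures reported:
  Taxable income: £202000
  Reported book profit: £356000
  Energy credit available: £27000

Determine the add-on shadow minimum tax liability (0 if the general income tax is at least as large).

Shadow minimum tax:
  Base (reported book profit): £356000
  Less exemption £81000 → base £275000
  £275000 × 19% = £52250

General income tax:
  £57000 × 15% = £8550
  £145000 × 23% = £33350
  → £41900
  Less energy credit £27000 → £14900

Excess of shadow minimum tax over general income tax: £52250 − £14900 = £37350.

£37350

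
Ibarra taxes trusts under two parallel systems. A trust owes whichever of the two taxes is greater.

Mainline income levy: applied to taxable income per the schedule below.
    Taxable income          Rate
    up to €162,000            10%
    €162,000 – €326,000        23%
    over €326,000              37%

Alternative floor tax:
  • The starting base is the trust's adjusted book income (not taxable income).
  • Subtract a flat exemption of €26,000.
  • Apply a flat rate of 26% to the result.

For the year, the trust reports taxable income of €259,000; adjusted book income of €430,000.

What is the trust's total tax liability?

Mainline income levy:
  €162,000 × 10% = €16,200
  €97,000 × 23% = €22,310
  → €38,510

Alternative floor tax:
  Base (adjusted book income): €430,000
  Less exemption €26,000 → base €404,000
  €404,000 × 26% = €105,040

€105,040 > €38,510, so the alternative floor tax is the binding amount.

€105,040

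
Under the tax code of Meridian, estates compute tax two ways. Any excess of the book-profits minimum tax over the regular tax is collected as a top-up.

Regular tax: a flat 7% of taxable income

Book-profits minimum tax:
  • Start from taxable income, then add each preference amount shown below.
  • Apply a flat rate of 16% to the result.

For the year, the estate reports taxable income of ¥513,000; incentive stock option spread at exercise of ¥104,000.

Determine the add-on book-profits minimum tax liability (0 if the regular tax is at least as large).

Regular tax:
  ¥513,000 × 7% = ¥35,910

Book-profits minimum tax:
  Adjusted income: ¥513,000 + ¥104,000 = ¥617,000
  ¥617,000 × 16% = ¥98,720

Excess of book-profits minimum tax over regular tax: ¥98,720 − ¥35,910 = ¥62,810.

¥62,810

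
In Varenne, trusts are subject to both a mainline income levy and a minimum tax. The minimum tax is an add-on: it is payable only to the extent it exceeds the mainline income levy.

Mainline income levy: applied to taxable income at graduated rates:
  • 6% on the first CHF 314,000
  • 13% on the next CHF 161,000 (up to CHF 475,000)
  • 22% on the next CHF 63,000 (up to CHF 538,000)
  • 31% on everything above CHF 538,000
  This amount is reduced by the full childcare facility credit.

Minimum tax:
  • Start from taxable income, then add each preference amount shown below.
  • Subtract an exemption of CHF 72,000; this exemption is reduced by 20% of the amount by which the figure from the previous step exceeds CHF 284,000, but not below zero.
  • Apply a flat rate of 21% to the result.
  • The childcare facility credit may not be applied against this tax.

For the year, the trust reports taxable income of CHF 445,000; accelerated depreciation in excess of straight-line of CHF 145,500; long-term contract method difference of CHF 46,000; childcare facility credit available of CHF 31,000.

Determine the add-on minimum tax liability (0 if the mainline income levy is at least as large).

Mainline income levy:
  CHF 314,000 × 6% = CHF 18,840
  CHF 131,000 × 13% = CHF 17,030
  → CHF 35,870
  Less childcare facility credit CHF 31,000 → CHF 4,870

Minimum tax:
  Adjusted income: CHF 445,000 + CHF 145,500 + CHF 46,000 = CHF 636,500
  Exemption: CHF 72,000 − 20% × (CHF 636,500 − CHF 284,000) = CHF 72,000 − CHF 70,500 = CHF 1,500
  Base: CHF 636,500 − CHF 1,500 = CHF 635,000
  CHF 635,000 × 21% = CHF 133,350

Excess of minimum tax over mainline income levy: CHF 133,350 − CHF 4,870 = CHF 128,480.

CHF 128,480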